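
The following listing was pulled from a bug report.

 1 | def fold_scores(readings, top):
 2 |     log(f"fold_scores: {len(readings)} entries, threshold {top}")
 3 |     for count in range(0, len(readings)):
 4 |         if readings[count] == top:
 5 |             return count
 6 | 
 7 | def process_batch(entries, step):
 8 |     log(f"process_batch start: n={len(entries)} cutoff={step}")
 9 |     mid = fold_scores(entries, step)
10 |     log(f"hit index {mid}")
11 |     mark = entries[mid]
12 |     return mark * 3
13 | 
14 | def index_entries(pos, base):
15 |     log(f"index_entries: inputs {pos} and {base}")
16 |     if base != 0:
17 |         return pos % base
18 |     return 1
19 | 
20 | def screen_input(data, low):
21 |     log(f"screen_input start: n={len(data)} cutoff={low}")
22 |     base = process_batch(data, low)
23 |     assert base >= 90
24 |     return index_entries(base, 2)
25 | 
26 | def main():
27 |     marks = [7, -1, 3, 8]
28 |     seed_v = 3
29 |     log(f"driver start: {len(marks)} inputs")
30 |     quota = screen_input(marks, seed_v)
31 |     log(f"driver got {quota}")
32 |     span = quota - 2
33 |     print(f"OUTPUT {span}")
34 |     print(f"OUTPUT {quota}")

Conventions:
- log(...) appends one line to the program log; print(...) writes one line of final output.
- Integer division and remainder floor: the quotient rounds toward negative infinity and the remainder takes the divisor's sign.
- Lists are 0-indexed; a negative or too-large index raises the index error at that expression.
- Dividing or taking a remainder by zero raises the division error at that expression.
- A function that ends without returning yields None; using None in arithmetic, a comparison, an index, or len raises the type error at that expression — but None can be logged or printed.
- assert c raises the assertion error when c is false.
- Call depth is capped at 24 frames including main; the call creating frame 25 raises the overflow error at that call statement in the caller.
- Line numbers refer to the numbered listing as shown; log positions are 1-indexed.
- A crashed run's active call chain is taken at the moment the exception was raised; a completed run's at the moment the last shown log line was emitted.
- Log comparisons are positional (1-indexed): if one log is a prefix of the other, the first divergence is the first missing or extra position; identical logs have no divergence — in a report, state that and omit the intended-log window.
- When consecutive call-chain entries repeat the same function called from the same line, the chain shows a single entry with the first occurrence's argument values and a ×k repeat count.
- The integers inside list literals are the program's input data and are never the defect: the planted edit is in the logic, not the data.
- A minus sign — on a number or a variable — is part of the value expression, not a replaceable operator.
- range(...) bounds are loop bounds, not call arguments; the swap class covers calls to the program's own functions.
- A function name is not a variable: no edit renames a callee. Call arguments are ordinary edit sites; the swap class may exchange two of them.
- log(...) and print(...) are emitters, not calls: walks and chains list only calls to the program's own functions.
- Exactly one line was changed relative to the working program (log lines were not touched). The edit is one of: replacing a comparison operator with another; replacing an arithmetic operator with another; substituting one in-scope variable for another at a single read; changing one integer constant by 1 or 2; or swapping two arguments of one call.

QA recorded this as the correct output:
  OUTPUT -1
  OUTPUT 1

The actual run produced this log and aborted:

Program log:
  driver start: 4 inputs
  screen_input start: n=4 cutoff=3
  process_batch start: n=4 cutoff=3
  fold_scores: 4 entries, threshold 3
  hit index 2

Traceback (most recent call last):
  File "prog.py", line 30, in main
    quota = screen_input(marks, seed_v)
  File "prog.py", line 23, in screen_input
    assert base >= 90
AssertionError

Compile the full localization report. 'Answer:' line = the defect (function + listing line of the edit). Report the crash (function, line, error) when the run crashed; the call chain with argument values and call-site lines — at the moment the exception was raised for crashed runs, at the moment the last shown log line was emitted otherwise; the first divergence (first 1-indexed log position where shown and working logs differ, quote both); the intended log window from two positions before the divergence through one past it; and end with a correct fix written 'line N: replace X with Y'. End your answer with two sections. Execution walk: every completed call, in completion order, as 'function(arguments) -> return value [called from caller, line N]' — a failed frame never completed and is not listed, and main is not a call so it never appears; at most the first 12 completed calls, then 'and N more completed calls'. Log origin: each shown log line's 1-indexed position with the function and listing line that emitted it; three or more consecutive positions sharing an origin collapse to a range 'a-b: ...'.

Answer: the defect is in screen_input at line 23.
Key fact: The shown log is a 5-line prefix of the intended one, whose next entry is 'index_entries: inputs 9 and 2'.
Crash: screen_input, line 23, AssertionError.
Call chain: main -> screen_input([7, -1, 3, 8], 3) (called at line 30).
First divergence: position 6; the shown log stops at 5 lines while the working version next logs 'index_entries: inputs 9 and 2'.
Intended log window:
  4: fold_scores: 4 entries, threshold 3
  5: hit index 2
  6: index_entries: inputs 9 and 2
  7: driver got 1
Execution walk:
  fold_scores([7, -1, 3, 8], 3) -> 2  [called from process_batch, line 9]
  process_batch([7, -1, 3, 8], 3) -> 9  [called from screen_input, line 22]
Log origins:
  1: emitted by main (line 29)
  2: emitted by screen_input (line 21)
  3: emitted by process_batch (line 8)
  4: emitted by fold_scores (line 2)
  5: emitted by process_batch (line 10)
A correct fix: line 23: replace `>=` with `<=`.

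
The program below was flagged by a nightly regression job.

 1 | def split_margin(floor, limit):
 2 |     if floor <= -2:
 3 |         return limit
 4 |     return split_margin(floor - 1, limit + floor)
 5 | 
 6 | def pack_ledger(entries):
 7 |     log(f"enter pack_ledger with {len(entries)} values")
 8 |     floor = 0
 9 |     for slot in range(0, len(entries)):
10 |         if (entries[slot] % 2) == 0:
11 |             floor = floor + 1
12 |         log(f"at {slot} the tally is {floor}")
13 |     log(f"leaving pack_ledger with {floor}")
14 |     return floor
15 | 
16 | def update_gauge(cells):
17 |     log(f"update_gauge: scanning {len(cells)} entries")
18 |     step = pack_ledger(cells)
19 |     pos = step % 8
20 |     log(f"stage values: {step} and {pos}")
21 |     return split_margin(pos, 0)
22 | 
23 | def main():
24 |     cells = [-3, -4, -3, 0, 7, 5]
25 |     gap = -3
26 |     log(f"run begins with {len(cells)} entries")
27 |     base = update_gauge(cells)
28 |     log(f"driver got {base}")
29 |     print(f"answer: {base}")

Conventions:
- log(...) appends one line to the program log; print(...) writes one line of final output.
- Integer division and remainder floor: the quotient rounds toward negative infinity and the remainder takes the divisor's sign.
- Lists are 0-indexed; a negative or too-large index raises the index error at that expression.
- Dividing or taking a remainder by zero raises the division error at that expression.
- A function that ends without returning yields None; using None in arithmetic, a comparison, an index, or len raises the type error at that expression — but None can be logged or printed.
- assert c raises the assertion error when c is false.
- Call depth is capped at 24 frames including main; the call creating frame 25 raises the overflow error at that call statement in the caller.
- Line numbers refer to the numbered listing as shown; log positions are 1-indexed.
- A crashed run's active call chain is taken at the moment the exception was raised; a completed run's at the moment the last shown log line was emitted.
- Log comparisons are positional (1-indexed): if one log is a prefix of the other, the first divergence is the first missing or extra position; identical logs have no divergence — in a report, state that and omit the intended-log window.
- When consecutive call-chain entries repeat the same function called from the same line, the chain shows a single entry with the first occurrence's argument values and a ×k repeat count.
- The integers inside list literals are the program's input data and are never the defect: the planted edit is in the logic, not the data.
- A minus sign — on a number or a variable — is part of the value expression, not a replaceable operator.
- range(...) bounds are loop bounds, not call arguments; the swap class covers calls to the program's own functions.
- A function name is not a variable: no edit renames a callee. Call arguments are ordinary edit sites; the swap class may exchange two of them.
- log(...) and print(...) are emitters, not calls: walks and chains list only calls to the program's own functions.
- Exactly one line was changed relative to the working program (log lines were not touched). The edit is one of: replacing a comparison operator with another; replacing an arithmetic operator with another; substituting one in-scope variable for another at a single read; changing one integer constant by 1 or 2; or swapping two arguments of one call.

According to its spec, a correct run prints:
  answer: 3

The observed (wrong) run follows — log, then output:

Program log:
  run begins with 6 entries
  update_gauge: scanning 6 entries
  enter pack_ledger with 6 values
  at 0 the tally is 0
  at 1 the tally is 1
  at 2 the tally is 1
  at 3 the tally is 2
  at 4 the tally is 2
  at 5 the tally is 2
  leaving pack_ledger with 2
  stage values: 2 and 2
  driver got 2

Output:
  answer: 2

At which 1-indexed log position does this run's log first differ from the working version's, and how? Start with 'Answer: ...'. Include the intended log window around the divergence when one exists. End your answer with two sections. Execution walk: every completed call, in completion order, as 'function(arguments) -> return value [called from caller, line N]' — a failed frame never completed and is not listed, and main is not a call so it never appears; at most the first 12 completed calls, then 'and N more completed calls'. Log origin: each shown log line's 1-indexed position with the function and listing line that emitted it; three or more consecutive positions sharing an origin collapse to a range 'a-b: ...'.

Answer: position 12 — the shown line 'driver got 2' should read 'driver got 3'.
Intended log window:
  10: leaving pack_ledger with 2
  11: stage values: 2 and 2
  12: driver got 3
Execution walk:
  pack_ledger([-3, -4, -3, 0, 7, 5]) -> 2  [called from update_gauge, line 18]
  split_margin(-2, 2) -> 2  [called from split_margin, line 4]
  split_margin(-1, 3) -> 2  [called from split_margin, line 4]
  split_margin(0, 3) -> 2  [called from split_margin, line 4]
  split_margin(1, 2) -> 2  [called from split_margin, line 4]
  split_margin(2, 0) -> 2  [called from update_gauge, line 21]
  update_gauge([-3, -4, -3, 0, 7, 5]) -> 2  [called from main, line 27]
Log origin:
  1 — main, line 26
  2 — update_gauge, line 17
  3 — pack_ledger, line 7
  4-9 — pack_ledger, line 12
  10 — pack_ledger, line 13
  11 — update_gauge, line 20
  12 — main, line 28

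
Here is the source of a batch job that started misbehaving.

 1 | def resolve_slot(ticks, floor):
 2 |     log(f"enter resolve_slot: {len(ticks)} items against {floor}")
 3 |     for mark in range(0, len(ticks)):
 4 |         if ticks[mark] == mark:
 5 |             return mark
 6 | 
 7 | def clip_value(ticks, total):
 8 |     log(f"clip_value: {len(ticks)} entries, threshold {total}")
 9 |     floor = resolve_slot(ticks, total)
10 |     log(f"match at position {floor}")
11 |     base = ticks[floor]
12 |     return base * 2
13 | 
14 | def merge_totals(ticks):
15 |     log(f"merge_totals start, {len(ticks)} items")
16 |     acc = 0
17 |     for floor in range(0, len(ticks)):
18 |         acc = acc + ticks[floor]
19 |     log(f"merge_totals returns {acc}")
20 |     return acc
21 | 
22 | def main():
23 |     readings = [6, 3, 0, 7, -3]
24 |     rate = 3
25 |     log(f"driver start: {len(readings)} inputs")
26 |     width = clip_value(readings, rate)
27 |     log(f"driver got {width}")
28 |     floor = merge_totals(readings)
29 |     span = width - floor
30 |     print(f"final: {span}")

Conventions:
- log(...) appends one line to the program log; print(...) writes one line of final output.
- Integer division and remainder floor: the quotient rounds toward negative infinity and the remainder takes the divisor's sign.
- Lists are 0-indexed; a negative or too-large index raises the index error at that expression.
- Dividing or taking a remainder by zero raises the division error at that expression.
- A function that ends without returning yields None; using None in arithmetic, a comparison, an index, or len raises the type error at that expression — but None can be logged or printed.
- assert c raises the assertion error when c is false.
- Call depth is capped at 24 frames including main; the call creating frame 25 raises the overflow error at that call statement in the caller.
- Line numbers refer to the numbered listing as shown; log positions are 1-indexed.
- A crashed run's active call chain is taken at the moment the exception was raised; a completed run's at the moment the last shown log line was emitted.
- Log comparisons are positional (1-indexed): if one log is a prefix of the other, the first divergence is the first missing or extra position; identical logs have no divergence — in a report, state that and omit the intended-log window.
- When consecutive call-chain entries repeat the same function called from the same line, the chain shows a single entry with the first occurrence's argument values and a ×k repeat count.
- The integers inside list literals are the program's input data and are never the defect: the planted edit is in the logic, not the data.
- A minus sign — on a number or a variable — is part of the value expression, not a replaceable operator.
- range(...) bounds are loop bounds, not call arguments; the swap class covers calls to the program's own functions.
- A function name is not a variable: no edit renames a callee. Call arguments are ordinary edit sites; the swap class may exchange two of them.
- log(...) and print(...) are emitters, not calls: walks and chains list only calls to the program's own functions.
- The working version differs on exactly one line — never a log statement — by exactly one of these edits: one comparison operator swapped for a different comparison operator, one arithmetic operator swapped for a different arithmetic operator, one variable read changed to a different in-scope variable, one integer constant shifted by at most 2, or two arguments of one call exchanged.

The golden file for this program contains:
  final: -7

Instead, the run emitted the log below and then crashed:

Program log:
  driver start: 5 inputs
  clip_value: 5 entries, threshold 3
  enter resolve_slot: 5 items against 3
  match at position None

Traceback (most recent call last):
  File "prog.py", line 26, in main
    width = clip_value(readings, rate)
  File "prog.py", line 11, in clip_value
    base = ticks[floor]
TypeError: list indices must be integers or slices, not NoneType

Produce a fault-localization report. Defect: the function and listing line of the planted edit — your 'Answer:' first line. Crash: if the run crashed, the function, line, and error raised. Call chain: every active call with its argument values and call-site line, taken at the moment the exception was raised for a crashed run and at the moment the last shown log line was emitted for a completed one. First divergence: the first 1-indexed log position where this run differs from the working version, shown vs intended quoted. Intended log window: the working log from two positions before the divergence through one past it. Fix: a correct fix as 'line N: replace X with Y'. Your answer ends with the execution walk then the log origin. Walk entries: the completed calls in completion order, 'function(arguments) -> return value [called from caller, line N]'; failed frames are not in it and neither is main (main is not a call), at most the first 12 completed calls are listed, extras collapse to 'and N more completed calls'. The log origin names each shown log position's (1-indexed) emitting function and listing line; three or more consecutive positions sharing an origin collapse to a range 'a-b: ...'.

Answer: the defect is in resolve_slot at line 4.
Core observation: Log line 4 is where behavior first shows: 'match at position None' appears instead of 'match at position 1'.
Crash: clip_value, line 11, TypeError.
Call chain: main -> clip_value([6, 3, 0, 7, -3], 3) (called at line 26).
First divergence: position 4 — shown 'match at position None', intended 'match at position 1'.
Intended log window:
  2: clip_value: 5 entries, threshold 3
  3: enter resolve_slot: 5 items against 3
  4: match at position 1
  5: driver got 6
Execution walk:
  resolve_slot([6, 3, 0, 7, -3], 3) -> None  [called from clip_value, line 9]
Log origins:
  1: logged in main at line 25
  2: logged in clip_value at line 8
  3: logged in resolve_slot at line 2
  4: logged in clip_value at line 10
A correct fix: line 4: replace `ticks[mark] == mark` with `ticks[mark] == floor`.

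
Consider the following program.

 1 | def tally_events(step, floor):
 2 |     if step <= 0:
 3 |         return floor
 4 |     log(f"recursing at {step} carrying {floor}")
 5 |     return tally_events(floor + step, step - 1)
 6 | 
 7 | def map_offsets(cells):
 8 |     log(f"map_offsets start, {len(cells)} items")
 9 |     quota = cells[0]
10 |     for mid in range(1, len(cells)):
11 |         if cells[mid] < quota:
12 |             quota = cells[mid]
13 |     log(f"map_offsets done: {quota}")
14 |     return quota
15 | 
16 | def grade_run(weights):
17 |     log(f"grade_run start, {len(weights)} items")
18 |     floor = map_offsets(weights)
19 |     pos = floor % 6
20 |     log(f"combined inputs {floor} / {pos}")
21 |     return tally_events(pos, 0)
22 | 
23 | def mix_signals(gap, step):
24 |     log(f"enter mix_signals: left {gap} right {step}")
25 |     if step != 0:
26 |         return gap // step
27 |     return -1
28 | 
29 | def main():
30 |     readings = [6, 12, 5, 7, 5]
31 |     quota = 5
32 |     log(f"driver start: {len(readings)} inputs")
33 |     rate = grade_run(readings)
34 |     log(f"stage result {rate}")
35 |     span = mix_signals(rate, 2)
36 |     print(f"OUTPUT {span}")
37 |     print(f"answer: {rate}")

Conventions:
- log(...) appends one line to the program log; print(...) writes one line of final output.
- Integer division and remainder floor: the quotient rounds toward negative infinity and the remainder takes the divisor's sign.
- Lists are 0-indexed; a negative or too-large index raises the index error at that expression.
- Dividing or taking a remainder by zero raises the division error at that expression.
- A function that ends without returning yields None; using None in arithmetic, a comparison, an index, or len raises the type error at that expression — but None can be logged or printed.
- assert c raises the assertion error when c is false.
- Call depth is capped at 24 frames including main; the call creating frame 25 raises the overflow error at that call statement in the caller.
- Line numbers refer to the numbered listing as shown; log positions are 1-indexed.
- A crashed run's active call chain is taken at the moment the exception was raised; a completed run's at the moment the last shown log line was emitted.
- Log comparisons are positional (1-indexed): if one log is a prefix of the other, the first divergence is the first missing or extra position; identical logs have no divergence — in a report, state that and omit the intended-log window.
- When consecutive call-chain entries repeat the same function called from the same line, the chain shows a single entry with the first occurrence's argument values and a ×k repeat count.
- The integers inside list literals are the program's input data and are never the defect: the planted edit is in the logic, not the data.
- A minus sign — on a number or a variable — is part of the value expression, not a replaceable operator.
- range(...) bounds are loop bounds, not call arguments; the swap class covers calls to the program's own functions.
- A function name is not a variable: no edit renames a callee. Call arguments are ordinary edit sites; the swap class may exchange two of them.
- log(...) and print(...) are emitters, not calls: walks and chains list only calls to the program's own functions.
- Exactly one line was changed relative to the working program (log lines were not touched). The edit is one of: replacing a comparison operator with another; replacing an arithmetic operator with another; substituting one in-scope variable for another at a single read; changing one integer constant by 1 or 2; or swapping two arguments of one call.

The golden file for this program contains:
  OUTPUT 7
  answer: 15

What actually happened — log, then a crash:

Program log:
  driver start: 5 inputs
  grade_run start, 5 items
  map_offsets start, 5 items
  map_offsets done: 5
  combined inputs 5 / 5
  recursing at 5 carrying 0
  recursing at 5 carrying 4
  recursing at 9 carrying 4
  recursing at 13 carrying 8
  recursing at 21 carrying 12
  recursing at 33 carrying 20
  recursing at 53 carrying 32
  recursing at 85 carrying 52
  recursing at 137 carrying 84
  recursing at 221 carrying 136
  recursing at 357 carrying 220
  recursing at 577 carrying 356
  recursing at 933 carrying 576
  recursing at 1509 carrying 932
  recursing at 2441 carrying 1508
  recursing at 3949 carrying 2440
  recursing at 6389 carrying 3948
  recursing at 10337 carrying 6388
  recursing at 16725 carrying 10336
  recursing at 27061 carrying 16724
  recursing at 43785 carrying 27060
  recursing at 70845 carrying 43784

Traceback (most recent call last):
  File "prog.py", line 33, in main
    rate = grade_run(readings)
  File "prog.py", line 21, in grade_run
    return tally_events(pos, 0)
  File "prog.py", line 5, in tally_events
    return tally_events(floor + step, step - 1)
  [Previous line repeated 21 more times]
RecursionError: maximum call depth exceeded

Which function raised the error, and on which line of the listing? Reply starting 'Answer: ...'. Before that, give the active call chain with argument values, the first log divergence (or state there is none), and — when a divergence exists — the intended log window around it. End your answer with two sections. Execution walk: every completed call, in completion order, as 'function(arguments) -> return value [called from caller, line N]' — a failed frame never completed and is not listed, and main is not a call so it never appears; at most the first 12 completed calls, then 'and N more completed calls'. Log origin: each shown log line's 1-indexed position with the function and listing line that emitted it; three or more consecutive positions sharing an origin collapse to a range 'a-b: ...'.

Answer: the error was raised in tally_events, line 5.
Key fact: Log line 7 is where behavior first shows: 'recursing at 5 carrying 4' appears instead of 'recursing at 4 carrying 5'.
Call chain: main -> grade_run([6, 12, 5, 7, 5]) (called at line 33) -> tally_events(5, 0) (called at line 21) -> tally_events(5, 4) (called at line 5) ×21.
First divergence: position 7 — shown 'recursing at 5 carrying 4', intended 'recursing at 4 carrying 5'.
Intended log window:
  5: combined inputs 5 / 5
  6: recursing at 5 carrying 0
  7: recursing at 4 carrying 5
  8: recursing at 3 carrying 9
Execution walk:
  map_offsets([6, 12, 5, 7, 5]) -> 5  [called from grade_run, line 18]
Log line origins:
  1: emitted by main (line 32)
  2: emitted by grade_run (line 17)
  3: emitted by map_offsets (line 8)
  4: emitted by map_offsets (line 13)
  5: emitted by grade_run (line 20)
  6-27: emitted by tally_events (line 4)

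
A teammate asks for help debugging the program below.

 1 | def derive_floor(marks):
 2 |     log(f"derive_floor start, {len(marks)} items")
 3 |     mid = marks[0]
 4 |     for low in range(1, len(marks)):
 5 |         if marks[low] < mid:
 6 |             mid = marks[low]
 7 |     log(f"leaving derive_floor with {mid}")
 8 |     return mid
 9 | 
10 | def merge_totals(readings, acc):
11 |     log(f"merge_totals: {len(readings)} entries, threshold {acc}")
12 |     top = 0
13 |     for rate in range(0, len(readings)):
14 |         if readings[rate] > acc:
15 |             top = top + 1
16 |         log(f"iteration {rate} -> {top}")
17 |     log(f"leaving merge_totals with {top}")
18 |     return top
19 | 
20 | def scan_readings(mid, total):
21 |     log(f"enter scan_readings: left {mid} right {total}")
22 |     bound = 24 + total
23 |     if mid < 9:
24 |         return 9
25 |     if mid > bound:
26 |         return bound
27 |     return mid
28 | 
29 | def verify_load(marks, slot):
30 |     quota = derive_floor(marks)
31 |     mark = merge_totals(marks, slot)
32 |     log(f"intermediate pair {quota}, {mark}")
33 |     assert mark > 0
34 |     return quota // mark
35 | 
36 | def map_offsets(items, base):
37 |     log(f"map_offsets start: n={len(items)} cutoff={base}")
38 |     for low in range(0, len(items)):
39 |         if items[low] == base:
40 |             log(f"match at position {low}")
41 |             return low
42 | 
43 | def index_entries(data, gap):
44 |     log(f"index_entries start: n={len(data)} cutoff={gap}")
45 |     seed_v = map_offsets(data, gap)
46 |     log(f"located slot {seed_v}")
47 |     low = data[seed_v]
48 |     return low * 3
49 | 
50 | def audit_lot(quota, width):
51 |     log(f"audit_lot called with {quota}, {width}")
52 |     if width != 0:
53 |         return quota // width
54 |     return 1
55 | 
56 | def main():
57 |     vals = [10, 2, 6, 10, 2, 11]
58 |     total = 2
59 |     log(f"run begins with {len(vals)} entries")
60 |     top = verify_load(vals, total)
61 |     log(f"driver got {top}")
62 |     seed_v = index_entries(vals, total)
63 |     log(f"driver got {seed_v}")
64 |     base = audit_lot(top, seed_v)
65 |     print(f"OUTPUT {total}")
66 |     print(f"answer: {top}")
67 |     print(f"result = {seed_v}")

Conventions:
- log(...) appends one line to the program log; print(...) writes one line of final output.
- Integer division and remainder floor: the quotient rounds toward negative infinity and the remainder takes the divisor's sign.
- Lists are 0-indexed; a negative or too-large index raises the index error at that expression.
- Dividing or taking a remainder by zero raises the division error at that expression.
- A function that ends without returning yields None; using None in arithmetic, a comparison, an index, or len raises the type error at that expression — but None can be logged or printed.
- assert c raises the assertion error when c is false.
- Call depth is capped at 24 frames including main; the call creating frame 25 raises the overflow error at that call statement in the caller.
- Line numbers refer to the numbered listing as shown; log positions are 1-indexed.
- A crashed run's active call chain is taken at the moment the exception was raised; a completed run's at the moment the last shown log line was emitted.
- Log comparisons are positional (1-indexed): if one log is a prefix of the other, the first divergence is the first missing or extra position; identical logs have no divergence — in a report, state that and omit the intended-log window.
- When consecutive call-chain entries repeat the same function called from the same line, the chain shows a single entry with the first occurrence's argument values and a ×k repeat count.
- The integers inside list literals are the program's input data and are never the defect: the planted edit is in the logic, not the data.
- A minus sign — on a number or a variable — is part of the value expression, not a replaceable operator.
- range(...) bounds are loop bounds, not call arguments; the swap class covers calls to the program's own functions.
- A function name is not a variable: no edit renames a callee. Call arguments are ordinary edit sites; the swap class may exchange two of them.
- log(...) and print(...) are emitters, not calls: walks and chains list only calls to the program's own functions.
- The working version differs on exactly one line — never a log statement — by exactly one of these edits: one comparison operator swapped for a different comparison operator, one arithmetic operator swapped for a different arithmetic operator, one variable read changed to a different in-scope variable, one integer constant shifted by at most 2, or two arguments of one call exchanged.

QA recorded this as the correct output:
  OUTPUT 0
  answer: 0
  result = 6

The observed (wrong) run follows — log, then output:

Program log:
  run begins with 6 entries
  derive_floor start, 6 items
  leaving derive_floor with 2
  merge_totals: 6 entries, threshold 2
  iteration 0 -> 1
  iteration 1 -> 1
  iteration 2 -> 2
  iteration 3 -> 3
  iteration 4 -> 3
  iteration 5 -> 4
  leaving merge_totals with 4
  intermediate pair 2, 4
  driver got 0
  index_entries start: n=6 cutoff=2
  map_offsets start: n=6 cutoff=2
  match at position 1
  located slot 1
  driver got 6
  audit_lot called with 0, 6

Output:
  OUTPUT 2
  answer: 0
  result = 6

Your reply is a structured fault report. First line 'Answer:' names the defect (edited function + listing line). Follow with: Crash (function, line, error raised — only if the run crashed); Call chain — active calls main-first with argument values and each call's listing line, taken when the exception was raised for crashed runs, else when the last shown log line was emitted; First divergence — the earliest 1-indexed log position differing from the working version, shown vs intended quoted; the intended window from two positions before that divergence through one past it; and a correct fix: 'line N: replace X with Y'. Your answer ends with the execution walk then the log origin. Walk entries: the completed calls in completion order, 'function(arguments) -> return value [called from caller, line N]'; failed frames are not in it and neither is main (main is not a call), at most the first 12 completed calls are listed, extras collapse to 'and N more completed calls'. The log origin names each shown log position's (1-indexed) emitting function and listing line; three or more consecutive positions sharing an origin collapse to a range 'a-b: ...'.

Answer: the defect is in main at line 65.
Key fact: The two runs log identically and part ways only at the printed values.
Call chain: main -> audit_lot(0, 6) (called at line 64).
First divergence: none; the two logs match at every position.
Execution walk:
  derive_floor([10, 2, 6, 10, 2, 11]) -> 2  [called from verify_load, line 30]
  merge_totals([10, 2, 6, 10, 2, 11], 2) -> 4  [called from verify_load, line 31]
  verify_load([10, 2, 6, 10, 2, 11], 2) -> 0  [called from main, line 60]
  map_offsets([10, 2, 6, 10, 2, 11], 2) -> 1  [called from index_entries, line 45]
  index_entries([10, 2, 6, 10, 2, 11], 2) -> 6  [called from main, line 62]
  audit_lot(0, 6) -> 0  [called from main, line 64]
Origin of each log line:
  1: from main, line 59
  2: from derive_floor, line 2
  3: from derive_floor, line 7
  4: from merge_totals, line 11
  5-10: from merge_totals, line 16
  11: from merge_totals, line 17
  12: from verify_load, line 32
  13: from main, line 61
  14: from index_entries, line 44
  15: from map_offsets, line 37
  16: from map_offsets, line 40
  17: from index_entries, line 46
  18: from main, line 63
  19: from audit_lot, line 51
A correct fix: line 65: replace `total` with `base`.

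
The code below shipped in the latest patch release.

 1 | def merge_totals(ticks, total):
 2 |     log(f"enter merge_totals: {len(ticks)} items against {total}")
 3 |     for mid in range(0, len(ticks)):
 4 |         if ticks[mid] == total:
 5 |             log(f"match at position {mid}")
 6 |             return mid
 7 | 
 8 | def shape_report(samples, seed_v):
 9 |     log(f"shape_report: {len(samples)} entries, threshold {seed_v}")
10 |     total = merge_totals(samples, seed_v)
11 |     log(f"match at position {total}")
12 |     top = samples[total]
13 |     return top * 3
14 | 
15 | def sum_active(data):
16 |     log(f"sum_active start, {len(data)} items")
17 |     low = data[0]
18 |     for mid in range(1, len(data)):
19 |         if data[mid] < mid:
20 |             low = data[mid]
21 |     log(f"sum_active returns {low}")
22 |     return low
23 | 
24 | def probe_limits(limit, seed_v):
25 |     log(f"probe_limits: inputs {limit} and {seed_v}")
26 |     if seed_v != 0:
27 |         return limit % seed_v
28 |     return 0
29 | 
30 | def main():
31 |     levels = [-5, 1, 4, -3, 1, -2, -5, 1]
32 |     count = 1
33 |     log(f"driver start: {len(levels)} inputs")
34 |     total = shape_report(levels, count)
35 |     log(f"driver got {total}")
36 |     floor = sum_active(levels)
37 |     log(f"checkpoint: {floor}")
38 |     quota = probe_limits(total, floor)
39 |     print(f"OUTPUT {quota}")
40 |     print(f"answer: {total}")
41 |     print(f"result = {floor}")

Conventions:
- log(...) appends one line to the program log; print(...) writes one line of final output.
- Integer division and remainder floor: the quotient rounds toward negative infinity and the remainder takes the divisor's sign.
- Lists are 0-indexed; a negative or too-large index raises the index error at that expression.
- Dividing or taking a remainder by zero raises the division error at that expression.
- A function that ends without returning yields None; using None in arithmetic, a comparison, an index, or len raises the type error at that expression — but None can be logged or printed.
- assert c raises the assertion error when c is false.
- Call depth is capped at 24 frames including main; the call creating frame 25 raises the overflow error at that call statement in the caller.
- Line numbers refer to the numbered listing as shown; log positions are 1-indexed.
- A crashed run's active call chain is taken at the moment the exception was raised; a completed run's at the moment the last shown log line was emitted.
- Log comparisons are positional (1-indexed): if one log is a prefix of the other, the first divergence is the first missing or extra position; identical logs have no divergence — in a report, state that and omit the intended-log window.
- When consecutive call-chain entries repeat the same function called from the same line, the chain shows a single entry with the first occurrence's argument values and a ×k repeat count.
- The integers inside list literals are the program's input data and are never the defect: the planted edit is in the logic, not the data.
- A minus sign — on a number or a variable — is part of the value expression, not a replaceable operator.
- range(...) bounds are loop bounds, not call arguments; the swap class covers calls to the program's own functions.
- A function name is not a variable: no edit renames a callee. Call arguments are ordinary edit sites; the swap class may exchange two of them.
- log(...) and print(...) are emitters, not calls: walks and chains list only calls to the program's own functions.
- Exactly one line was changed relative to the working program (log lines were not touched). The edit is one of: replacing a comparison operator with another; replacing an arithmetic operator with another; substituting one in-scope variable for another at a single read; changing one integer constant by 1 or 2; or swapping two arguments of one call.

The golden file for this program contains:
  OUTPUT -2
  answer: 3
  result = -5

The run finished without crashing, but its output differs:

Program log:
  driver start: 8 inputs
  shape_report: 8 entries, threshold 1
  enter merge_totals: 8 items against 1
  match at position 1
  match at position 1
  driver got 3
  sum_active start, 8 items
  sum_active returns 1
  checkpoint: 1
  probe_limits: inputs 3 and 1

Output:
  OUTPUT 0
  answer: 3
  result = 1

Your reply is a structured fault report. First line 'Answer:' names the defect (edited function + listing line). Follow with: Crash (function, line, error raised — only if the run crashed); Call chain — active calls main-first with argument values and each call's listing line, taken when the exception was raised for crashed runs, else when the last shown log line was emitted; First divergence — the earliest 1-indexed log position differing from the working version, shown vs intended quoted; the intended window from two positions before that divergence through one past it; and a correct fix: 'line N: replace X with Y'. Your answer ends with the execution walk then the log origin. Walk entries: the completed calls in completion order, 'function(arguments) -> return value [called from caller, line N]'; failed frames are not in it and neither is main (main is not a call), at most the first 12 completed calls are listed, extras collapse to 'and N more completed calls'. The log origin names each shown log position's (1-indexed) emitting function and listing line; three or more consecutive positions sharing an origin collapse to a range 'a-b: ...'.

Answer: the defect is in sum_active at line 19.
Core observation: At log position 8 the runs split — shown 'sum_active returns 1', but the working version logs 'sum_active returns -5'.
Call chain: main -> probe_limits(3, 1) (called at line 38).
First divergence: position 8 — the shown line 'sum_active returns 1' should read 'sum_active returns -5'.
Intended log window:
  6: driver got 3
  7: sum_active start, 8 items
  8: sum_active returns -5
  9: checkpoint: -5
Execution walk:
  merge_totals([-5, 1, 4, -3, 1, -2, -5, 1], 1) -> 1  [called from shape_report, line 10]
  shape_report([-5, 1, 4, -3, 1, -2, -5, 1], 1) -> 3  [called from main, line 34]
  sum_active([-5, 1, 4, -3, 1, -2, -5, 1]) -> 1  [called from main, line 36]
  probe_limits(3, 1) -> 0  [called from main, line 38]
Log origin:
  1 — main, line 33
  2 — shape_report, line 9
  3 — merge_totals, line 2
  4 — merge_totals, line 5
  5 — shape_report, line 11
  6 — main, line 35
  7 — sum_active, line 16
  8 — sum_active, line 21
  9 — main, line 37
  10 — probe_limits, line 25
A correct fix: line 19: replace `data[mid] < mid` with `data[mid] < low`.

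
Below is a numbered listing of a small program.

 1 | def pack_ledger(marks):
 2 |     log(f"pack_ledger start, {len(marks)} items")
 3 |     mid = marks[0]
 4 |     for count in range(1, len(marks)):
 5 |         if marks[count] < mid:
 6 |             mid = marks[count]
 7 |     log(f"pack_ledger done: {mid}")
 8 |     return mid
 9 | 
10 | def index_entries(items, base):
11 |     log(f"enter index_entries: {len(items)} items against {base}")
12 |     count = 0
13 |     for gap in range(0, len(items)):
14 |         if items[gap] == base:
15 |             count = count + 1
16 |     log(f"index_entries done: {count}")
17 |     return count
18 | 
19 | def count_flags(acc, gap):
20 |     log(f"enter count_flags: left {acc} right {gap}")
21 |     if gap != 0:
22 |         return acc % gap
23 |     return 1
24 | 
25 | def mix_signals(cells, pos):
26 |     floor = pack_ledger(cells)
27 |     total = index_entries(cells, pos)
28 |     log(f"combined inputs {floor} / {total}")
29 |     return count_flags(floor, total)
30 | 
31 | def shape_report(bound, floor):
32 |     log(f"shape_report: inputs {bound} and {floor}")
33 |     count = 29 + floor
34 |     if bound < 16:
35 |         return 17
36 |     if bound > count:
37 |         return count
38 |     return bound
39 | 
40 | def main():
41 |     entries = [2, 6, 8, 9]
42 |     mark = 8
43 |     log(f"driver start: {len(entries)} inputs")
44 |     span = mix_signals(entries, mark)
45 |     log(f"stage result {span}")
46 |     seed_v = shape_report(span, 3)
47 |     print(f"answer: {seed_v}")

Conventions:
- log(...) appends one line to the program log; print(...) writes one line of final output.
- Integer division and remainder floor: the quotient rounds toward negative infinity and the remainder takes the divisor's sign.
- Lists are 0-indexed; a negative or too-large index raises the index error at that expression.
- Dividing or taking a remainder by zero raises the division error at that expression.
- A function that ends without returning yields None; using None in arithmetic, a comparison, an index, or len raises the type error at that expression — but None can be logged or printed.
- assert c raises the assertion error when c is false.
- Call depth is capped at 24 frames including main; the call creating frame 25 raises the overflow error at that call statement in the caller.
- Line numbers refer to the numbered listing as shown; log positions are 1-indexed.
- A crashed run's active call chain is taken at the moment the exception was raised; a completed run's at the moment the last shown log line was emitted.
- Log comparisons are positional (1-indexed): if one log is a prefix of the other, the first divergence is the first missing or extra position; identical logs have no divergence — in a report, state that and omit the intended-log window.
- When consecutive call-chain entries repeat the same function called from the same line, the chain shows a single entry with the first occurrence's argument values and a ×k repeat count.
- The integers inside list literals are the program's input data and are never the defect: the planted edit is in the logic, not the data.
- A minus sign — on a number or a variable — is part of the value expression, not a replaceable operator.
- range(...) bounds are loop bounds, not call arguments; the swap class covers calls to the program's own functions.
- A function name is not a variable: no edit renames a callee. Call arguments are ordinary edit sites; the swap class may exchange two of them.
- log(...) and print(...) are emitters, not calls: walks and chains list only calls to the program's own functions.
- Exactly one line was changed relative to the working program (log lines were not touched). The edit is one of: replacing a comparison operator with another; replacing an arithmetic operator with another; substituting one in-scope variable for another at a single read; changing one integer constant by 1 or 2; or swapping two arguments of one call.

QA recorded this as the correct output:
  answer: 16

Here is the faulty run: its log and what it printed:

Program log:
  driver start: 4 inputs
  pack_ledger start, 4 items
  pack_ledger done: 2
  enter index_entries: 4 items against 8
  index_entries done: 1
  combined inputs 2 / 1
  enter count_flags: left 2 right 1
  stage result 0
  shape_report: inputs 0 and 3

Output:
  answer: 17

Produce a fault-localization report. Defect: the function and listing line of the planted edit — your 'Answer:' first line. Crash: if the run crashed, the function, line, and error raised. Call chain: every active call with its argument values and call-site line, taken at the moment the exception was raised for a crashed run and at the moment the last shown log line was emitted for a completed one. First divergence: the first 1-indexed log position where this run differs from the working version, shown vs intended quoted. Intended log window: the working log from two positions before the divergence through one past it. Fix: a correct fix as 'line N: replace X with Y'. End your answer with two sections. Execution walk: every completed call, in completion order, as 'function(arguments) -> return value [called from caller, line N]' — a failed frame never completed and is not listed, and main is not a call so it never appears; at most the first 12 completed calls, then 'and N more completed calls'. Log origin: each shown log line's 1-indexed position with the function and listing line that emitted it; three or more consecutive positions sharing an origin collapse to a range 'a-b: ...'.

Answer: the defect is in shape_report at line 35.
Key observation: No log line changed; the fault shows up purely in the output.
Call chain: main -> shape_report(0, 3) (called at line 46).
First divergence: none — the logs agree in full.
Execution walk:
  pack_ledger([2, 6, 8, 9]) -> 2  [called from mix_signals, line 26]
  index_entries([2, 6, 8, 9], 8) -> 1  [called from mix_signals, line 27]
  count_flags(2, 1) -> 0  [called from mix_signals, line 29]
  mix_signals([2, 6, 8, 9], 8) -> 0  [called from main, line 44]
  shape_report(0, 3) -> 17  [called from main, line 46]
Log origins:
  1 — main, line 43
  2 — pack_ledger, line 2
  3 — pack_ledger, line 7
  4 — index_entries, line 11
  5 — index_entries, line 16
  6 — mix_signals, line 28
  7 — count_flags, line 20
  8 — main, line 45
  9 — shape_report, line 32
A correct fix: line 35: replace `17` with `16`.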